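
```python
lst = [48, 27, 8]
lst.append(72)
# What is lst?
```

[48, 27, 8, 72]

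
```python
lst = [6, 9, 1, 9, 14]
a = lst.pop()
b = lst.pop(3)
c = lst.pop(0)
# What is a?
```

After line 1: lst = [6, 9, 1, 9, 14]
After line 2 (pop() -> a = 14): lst = [6, 9, 1, 9]
After line 3 (pop(3) -> b = 9): lst = [6, 9, 1]
After line 4 (pop(0) -> c = 6): lst = [9, 1]

14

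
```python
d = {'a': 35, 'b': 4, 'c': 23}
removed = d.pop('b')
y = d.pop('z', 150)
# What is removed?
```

After line 1: d = {'a': 35, 'b': 4, 'c': 23}
After line 2 (pop 'b' returns 4): d = {'a': 35, 'c': 23}, removed = 4
After line 3 (pop 'z' missing, returns default 150): d = {'a': 35, 'c': 23}, y = 150

4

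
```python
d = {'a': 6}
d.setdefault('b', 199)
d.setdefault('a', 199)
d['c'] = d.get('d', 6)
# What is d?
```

After line 1: d = {'a': 6}
After line 2 (setdefault adds 'b'=199): d = {'a': 6, 'b': 199}
After line 3 (setdefault 'a' no-op, already exists): d = {'a': 6, 'b': 199}
After line 4 (get('d', 6) returns default since 'd' not in d): d = {'a': 6, 'b': 199, 'c': 6}

{'a': 6, 'b': 199, 'c': 6}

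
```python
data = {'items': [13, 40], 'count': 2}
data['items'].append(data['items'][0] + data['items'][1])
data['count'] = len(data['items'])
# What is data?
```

After line 1: data = {'items': [13, 40], 'count': 2}
After line 2 (append 13 + 40 = 53): data = {'items': [13, 40, 53], 'count': 2}
After line 3 (count = len(items) = 3): data = {'items': [13, 40, 53], 'count': 3}

{'items': [13, 40, 53], 'count': 3}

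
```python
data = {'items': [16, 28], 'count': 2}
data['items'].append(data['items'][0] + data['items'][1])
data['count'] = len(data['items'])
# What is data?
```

After line 1: data = {'items': [16, 28], 'count': 2}
After line 2 (append 16 + 28 = 44): data = {'items': [16, 28, 44], 'count': 2}
After line 3 (count = len(items) = 3): data = {'items': [16, 28, 44], 'count': 3}

{'items': [16, 28, 44], 'count': 3}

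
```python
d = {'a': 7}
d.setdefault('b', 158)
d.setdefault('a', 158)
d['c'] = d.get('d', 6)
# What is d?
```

After line 1: d = {'a': 7}
After line 2 (setdefault adds 'b'=158): d = {'a': 7, 'b': 158}
After line 3 (setdefault 'a' no-op, already exists): d = {'a': 7, 'b': 158}
After line 4 (get('d', 6) returns default since 'd' not in d): d = {'a': 7, 'b': 158, 'c': 6}

{'a': 7, 'b': 158, 'c': 6}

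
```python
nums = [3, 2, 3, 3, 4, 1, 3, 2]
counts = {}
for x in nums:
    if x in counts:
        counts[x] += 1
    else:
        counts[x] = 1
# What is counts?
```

Initial: counts = {}, nums = [3, 2, 3, 3, 4, 1, 3, 2]
See 3: counts = {3: 1}
See 2: counts = {3: 1, 2: 1}
See 3: counts = {3: 2, 2: 1}
See 3: counts = {3: 3, 2: 1}
See 4: counts = {3: 3, 2: 1, 4: 1}
See 1: counts = {3: 3, 2: 1, 4: 1, 1: 1}
See 3: counts = {3: 4, 2: 1, 4: 1, 1: 1}
See 2: counts = {3: 4, 2: 2, 4: 1, 1: 1}

{3: 4, 2: 2, 4: 1, 1: 1}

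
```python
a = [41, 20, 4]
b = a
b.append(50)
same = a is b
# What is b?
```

After line 1: a = [41, 20, 4]
After line 2 (b = a is an alias, same object): a = [41, 20, 4], b = [41, 20, 4]
After line 3 (b.append mutates the shared list): a = [41, 20, 4, 50], b = [41, 20, 4, 50]
After line 4 (same = a is b; same object -> True): same = True

[41, 20, 4, 50]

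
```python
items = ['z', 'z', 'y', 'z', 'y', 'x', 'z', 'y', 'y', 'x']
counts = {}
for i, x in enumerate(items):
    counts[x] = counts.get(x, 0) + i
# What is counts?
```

Initial: counts = {}, items = ['z', 'z', 'y', 'z', 'y', 'x', 'z', 'y', 'y', 'x']
i=0, x='z': counts = {'z': 0}
i=1, x='z': counts = {'z': 1}
i=2, x='y': counts = {'z': 1, 'y': 2}
i=3, x='z': counts = {'z': 4, 'y': 2}
i=4, x='y': counts = {'z': 4, 'y': 6}
i=5, x='x': counts = {'z': 4, 'y': 6, 'x': 5}
i=6, x='z': counts = {'z': 10, 'y': 6, 'x': 5}
i=7, x='y': counts = {'z': 10, 'y': 13, 'x': 5}
i=8, x='y': counts = {'z': 10, 'y': 21, 'x': 5}
i=9, x='x': counts = {'z': 10, 'y': 21, 'x': 14}

{'z': 10, 'y': 21, 'x': 14}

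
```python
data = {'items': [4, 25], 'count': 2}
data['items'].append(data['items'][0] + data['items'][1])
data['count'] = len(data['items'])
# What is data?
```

After line 1: data = {'items': [4, 25], 'count': 2}
After line 2 (append 4 + 25 = 29): data = {'items': [4, 25, 29], 'count': 2}
After line 3 (count = len(items) = 3): data = {'items': [4, 25, 29], 'count': 3}

{'items': [4, 25, 29], 'count': 3}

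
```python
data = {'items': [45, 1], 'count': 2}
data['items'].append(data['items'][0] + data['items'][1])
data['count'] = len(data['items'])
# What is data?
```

After line 1: data = {'items': [45, 1], 'count': 2}
After line 2 (append 45 + 1 = 46): data = {'items': [45, 1, 46], 'count': 2}
After line 3 (count = len(items) = 3): data = {'items': [45, 1, 46], 'count': 3}

{'items': [45, 1, 46], 'count': 3}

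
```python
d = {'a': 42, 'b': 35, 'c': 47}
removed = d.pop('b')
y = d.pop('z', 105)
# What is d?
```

After line 1: d = {'a': 42, 'b': 35, 'c': 47}
After line 2 (pop 'b' returns 35): d = {'a': 42, 'c': 47}, removed = 35
After line 3 (pop 'z' missing, returns default 105): d = {'a': 42, 'c': 47}, y = 105

{'a': 42, 'c': 47}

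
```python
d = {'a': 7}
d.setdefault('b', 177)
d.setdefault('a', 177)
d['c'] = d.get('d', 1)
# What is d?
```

After line 1: d = {'a': 7}
After line 2 (setdefault adds 'b'=177): d = {'a': 7, 'b': 177}
After line 3 (setdefault 'a' no-op, already exists): d = {'a': 7, 'b': 177}
After line 4 (get('d', 1) returns default since 'd' not in d): d = {'a': 7, 'b': 177, 'c': 1}

{'a': 7, 'b': 177, 'c': 1}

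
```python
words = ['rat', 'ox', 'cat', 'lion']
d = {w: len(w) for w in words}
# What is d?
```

{'rat': 3, 'ox': 2, 'cat': 3, 'lion': 4}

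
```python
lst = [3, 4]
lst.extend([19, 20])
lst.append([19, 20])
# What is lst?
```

After line 1: lst = [3, 4]
After line 2 (extend unpacks [19, 20]): lst = [3, 4, 19, 20]
After line 3 (append adds [19, 20] as single element): lst = [3, 4, 19, 20, [19, 20]]

[3, 4, 19, 20, [19, 20]]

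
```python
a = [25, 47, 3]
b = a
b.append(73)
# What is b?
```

After line 1: a = [25, 47, 3]
After line 2 (b = a is an alias, same object): a = [25, 47, 3], b = [25, 47, 3]
After line 3 (b.append mutates the shared list): a = [25, 47, 3, 73], b = [25, 47, 3, 73]

[25, 47, 3, 73]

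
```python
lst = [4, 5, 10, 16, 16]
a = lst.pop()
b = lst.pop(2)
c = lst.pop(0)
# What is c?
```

After line 1: lst = [4, 5, 10, 16, 16]
After line 2 (pop() -> a = 16): lst = [4, 5, 10, 16]
After line 3 (pop(2) -> b = 10): lst = [4, 5, 16]
After line 4 (pop(0) -> c = 4): lst = [5, 16]

4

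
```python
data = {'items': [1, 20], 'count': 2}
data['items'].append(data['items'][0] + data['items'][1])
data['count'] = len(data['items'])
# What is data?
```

After line 1: data = {'items': [1, 20], 'count': 2}
After line 2 (append 1 + 20 = 21): data = {'items': [1, 20, 21], 'count': 2}
After line 3 (count = len(items) = 3): data = {'items': [1, 20, 21], 'count': 3}

{'items': [1, 20, 21], 'count': 3}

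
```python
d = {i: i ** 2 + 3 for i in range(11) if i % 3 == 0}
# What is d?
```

{0: 3, 3: 12, 6: 39, 9: 84}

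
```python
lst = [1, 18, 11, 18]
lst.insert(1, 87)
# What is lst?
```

[1, 87, 18, 11, 18]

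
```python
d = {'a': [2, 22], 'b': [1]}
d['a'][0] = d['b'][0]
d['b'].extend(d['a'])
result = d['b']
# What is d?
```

After line 1: d = {'a': [2, 22], 'b': [1]}
After line 2 (a[0] = b[0] = 1): d = {'a': [1, 22], 'b': [1]}
After line 3 (b.extend(a) appends [1, 22]): d = {'a': [1, 22], 'b': [1, 1, 22]}
After line 4: result = d['b'] = [1, 1, 22]

{'a': [1, 22], 'b': [1, 1, 22]}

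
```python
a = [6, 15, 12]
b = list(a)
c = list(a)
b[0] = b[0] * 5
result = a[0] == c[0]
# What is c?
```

After line 1: a = [6, 15, 12]
After line 2 (b = list(a), copy): a = [6, 15, 12], b = [6, 15, 12]
After line 3 (c = list(a) is a copy, new object): c = [6, 15, 12]
After line 4 (b[0] = 6 * 5 = 30; only b mutates (copy)): a = [6, 15, 12], b = [30, 15, 12], c = [6, 15, 12]
After line 5 (a[0] = 6, c[0] = 6; result = True)

[6, 15, 12]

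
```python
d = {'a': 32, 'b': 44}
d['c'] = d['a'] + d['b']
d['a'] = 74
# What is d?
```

After line 1: d = {'a': 32, 'b': 44}
After line 2 (d['c'] = 32 + 44): d = {'a': 32, 'b': 44, 'c': 76}
After line 3: d = {'a': 74, 'b': 44, 'c': 76}

{'a': 74, 'b': 44, 'c': 76}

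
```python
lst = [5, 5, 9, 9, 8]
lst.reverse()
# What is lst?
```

[8, 9, 9, 5, 5]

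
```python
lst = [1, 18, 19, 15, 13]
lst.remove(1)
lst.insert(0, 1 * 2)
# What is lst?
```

After line 1: lst = [1, 18, 19, 15, 13]
After line 2 (remove first 1): lst = [18, 19, 15, 13]
After line 3 (insert 2 at index 0): lst = [2, 18, 19, 15, 13]

[2, 18, 19, 15, 13]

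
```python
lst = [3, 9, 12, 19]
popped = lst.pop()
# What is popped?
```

19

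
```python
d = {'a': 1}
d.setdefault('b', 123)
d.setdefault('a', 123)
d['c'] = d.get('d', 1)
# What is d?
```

After line 1: d = {'a': 1}
After line 2 (setdefault adds 'b'=123): d = {'a': 1, 'b': 123}
After line 3 (setdefault 'a' no-op, already exists): d = {'a': 1, 'b': 123}
After line 4 (get('d', 1) returns default since 'd' not in d): d = {'a': 1, 'b': 123, 'c': 1}

{'a': 1, 'b': 123, 'c': 1}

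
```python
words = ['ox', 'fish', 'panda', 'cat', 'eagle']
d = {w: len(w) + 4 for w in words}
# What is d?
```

{'ox': 6, 'fish': 8, 'panda': 9, 'cat': 7, 'eagle': 9}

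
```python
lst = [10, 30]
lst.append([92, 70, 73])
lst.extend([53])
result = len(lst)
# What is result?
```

After line 1: lst = [10, 30]
After line 2 (append adds [92, 70, 73] as single element): lst = [10, 30, [92, 70, 73]]
After line 3 (extend unpacks [53], adds 53): lst = [10, 30, [92, 70, 73], 53]
After line 4: result = len(lst) = 4

4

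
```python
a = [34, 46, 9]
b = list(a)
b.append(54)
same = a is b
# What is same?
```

After line 1: a = [34, 46, 9]
After line 2 (b = list(a) is a shallow copy, new object): a = [34, 46, 9], b = [34, 46, 9]
After line 3 (append only mutates b): a = [34, 46, 9], b = [34, 46, 9, 54]
After line 4 (same = a is b; different objects -> False): same = False

False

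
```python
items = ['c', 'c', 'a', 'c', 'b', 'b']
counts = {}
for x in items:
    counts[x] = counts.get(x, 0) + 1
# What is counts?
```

Initial: counts = {}, items = ['c', 'c', 'a', 'c', 'b', 'b']
See 'c': counts = {'c': 1}
See 'c': counts = {'c': 2}
See 'a': counts = {'c': 2, 'a': 1}
See 'c': counts = {'c': 3, 'a': 1}
See 'b': counts = {'c': 3, 'a': 1, 'b': 1}
See 'b': counts = {'c': 3, 'a': 1, 'b': 2}

{'c': 3, 'a': 1, 'b': 2}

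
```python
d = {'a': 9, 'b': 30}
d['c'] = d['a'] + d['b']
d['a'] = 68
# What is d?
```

After line 1: d = {'a': 9, 'b': 30}
After line 2 (d['c'] = 9 + 30): d = {'a': 9, 'b': 30, 'c': 39}
After line 3: d = {'a': 68, 'b': 30, 'c': 39}

{'a': 68, 'b': 30, 'c': 39}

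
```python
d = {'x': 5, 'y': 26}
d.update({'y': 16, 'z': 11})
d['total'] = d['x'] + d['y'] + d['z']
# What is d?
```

After line 1: d = {'x': 5, 'y': 26}
After line 2 (y overwritten, z added): d = {'x': 5, 'y': 16, 'z': 11}
After line 3 (total = 5 + 16 + 11 = 32): d = {'x': 5, 'y': 16, 'z': 11, 'total': 32}

{'x': 5, 'y': 16, 'z': 11, 'total': 32}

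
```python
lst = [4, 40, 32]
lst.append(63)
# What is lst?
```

[4, 40, 32, 63]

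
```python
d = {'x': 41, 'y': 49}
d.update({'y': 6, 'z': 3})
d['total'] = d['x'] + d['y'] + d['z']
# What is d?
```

After line 1: d = {'x': 41, 'y': 49}
After line 2 (y overwritten, z added): d = {'x': 41, 'y': 6, 'z': 3}
After line 3 (total = 41 + 6 + 3 = 50): d = {'x': 41, 'y': 6, 'z': 3, 'total': 50}

{'x': 41, 'y': 6, 'z': 3, 'total': 50}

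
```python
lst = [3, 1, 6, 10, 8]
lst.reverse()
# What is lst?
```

[8, 10, 6, 1, 3]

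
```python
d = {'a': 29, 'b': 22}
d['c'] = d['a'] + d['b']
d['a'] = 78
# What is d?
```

After line 1: d = {'a': 29, 'b': 22}
After line 2 (d['c'] = 29 + 22): d = {'a': 29, 'b': 22, 'c': 51}
After line 3: d = {'a': 78, 'b': 22, 'c': 51}

{'a': 78, 'b': 22, 'c': 51}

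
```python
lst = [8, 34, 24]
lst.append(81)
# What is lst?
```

[8, 34, 24, 81]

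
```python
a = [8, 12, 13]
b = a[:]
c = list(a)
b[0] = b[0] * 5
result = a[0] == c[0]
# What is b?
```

After line 1: a = [8, 12, 13]
After line 2 (b = a[:], copy): a = [8, 12, 13], b = [8, 12, 13]
After line 3 (c = list(a) is a copy, new object): c = [8, 12, 13]
After line 4 (b[0] = 8 * 5 = 40; only b mutates (copy)): a = [8, 12, 13], b = [40, 12, 13], c = [8, 12, 13]
After line 5 (a[0] = 8, c[0] = 8; result = True)

[40, 12, 13]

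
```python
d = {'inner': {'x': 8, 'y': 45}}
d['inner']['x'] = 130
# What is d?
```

After line 1: d = {'inner': {'x': 8, 'y': 45}}
After line 2 (inner x overwritten): d = {'inner': {'x': 130, 'y': 45}}

{'inner': {'x': 130, 'y': 45}}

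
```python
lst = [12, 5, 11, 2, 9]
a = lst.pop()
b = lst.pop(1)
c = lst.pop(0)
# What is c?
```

After line 1: lst = [12, 5, 11, 2, 9]
After line 2 (pop() -> a = 9): lst = [12, 5, 11, 2]
After line 3 (pop(1) -> b = 5): lst = [12, 11, 2]
After line 4 (pop(0) -> c = 12): lst = [11, 2]

12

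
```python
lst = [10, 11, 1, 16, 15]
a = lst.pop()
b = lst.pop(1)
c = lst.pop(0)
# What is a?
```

After line 1: lst = [10, 11, 1, 16, 15]
After line 2 (pop() -> a = 15): lst = [10, 11, 1, 16]
After line 3 (pop(1) -> b = 11): lst = [10, 1, 16]
After line 4 (pop(0) -> c = 10): lst = [1, 16]

15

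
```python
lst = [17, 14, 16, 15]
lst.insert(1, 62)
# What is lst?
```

[17, 62, 14, 16, 15]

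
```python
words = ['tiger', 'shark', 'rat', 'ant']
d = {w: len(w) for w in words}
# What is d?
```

{'tiger': 5, 'shark': 5, 'rat': 3, 'ant': 3}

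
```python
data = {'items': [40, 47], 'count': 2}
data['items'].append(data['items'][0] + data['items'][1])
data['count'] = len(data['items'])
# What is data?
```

After line 1: data = {'items': [40, 47], 'count': 2}
After line 2 (append 40 + 47 = 87): data = {'items': [40, 47, 87], 'count': 2}
After line 3 (count = len(items) = 3): data = {'items': [40, 47, 87], 'count': 3}

{'items': [40, 47, 87], 'count': 3}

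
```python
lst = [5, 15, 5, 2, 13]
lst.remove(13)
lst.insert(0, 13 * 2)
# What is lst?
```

After line 1: lst = [5, 15, 5, 2, 13]
After line 2 (remove first 13): lst = [5, 15, 5, 2]
After line 3 (insert 26 at index 0): lst = [26, 5, 15, 5, 2]

[26, 5, 15, 5, 2]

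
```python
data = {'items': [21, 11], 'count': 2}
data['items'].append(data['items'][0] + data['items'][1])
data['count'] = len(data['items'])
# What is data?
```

After line 1: data = {'items': [21, 11], 'count': 2}
After line 2 (append 21 + 11 = 32): data = {'items': [21, 11, 32], 'count': 2}
After line 3 (count = len(items) = 3): data = {'items': [21, 11, 32], 'count': 3}

{'items': [21, 11, 32], 'count': 3}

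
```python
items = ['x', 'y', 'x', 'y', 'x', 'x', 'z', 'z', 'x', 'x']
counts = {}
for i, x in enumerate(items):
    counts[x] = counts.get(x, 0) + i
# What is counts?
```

Initial: counts = {}, items = ['x', 'y', 'x', 'y', 'x', 'x', 'z', 'z', 'x', 'x']
i=0, x='x': counts = {'x': 0}
i=1, x='y': counts = {'x': 0, 'y': 1}
i=2, x='x': counts = {'x': 2, 'y': 1}
i=3, x='y': counts = {'x': 2, 'y': 4}
i=4, x='x': counts = {'x': 6, 'y': 4}
i=5, x='x': counts = {'x': 11, 'y': 4}
i=6, x='z': counts = {'x': 11, 'y': 4, 'z': 6}
i=7, x='z': counts = {'x': 11, 'y': 4, 'z': 13}
i=8, x='x': counts = {'x': 19, 'y': 4, 'z': 13}
i=9, x='x': counts = {'x': 28, 'y': 4, 'z': 13}

{'x': 28, 'y': 4, 'z': 13}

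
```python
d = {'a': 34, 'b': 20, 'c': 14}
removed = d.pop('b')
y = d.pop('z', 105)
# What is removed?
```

After line 1: d = {'a': 34, 'b': 20, 'c': 14}
After line 2 (pop 'b' returns 20): d = {'a': 34, 'c': 14}, removed = 20
After line 3 (pop 'z' missing, returns default 105): d = {'a': 34, 'c': 14}, y = 105

20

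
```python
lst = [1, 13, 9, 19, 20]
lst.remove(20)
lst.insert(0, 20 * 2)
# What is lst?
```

After line 1: lst = [1, 13, 9, 19, 20]
After line 2 (remove first 20): lst = [1, 13, 9, 19]
After line 3 (insert 40 at index 0): lst = [40, 1, 13, 9, 19]

[40, 1, 13, 9, 19]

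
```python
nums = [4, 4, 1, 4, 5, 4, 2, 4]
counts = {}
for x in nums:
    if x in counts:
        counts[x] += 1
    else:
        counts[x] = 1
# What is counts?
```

Initial: counts = {}, nums = [4, 4, 1, 4, 5, 4, 2, 4]
See 4: counts = {4: 1}
See 4: counts = {4: 2}
See 1: counts = {4: 2, 1: 1}
See 4: counts = {4: 3, 1: 1}
See 5: counts = {4: 3, 1: 1, 5: 1}
See 4: counts = {4: 4, 1: 1, 5: 1}
See 2: counts = {4: 4, 1: 1, 5: 1, 2: 1}
See 4: counts = {4: 5, 1: 1, 5: 1, 2: 1}

{4: 5, 1: 1, 5: 1, 2: 1}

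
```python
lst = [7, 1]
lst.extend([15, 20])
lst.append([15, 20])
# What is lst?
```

After line 1: lst = [7, 1]
After line 2 (extend unpacks [15, 20]): lst = [7, 1, 15, 20]
After line 3 (append adds [15, 20] as single element): lst = [7, 1, 15, 20, [15, 20]]

[7, 1, 15, 20, [15, 20]]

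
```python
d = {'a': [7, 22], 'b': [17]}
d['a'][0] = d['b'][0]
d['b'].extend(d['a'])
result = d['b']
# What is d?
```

After line 1: d = {'a': [7, 22], 'b': [17]}
After line 2 (a[0] = b[0] = 17): d = {'a': [17, 22], 'b': [17]}
After line 3 (b.extend(a) appends [17, 22]): d = {'a': [17, 22], 'b': [17, 17, 22]}
After line 4: result = d['b'] = [17, 17, 22]

{'a': [17, 22], 'b': [17, 17, 22]}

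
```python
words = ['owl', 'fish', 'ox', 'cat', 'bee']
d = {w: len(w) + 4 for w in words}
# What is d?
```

{'owl': 7, 'fish': 8, 'ox': 6, 'cat': 7, 'bee': 7}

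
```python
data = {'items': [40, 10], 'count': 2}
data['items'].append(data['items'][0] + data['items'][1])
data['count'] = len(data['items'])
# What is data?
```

After line 1: data = {'items': [40, 10], 'count': 2}
After line 2 (append 40 + 10 = 50): data = {'items': [40, 10, 50], 'count': 2}
After line 3 (count = len(items) = 3): data = {'items': [40, 10, 50], 'count': 3}

{'items': [40, 10, 50], 'count': 3}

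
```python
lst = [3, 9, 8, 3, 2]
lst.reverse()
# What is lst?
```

[2, 3, 8, 9, 3]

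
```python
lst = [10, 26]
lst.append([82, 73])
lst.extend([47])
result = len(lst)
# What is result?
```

After line 1: lst = [10, 26]
After line 2 (append adds [82, 73] as single element): lst = [10, 26, [82, 73]]
After line 3 (extend unpacks [47], adds 47): lst = [10, 26, [82, 73], 47]
After line 4: result = len(lst) = 4

4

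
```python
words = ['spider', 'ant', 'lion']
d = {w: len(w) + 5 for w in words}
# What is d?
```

{'spider': 11, 'ant': 8, 'lion': 9}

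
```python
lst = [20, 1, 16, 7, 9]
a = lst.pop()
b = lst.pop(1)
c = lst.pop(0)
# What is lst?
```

After line 1: lst = [20, 1, 16, 7, 9]
After line 2 (pop() -> a = 9): lst = [20, 1, 16, 7]
After line 3 (pop(1) -> b = 1): lst = [20, 16, 7]
After line 4 (pop(0) -> c = 20): lst = [16, 7]

[16, 7]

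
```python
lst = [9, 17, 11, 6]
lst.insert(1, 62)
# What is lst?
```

[9, 62, 17, 11, 6]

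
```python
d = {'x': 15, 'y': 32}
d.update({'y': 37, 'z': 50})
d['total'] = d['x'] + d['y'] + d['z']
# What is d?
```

After line 1: d = {'x': 15, 'y': 32}
After line 2 (y overwritten, z added): d = {'x': 15, 'y': 37, 'z': 50}
After line 3 (total = 15 + 37 + 50 = 102): d = {'x': 15, 'y': 37, 'z': 50, 'total': 102}

{'x': 15, 'y': 37, 'z': 50, 'total': 102}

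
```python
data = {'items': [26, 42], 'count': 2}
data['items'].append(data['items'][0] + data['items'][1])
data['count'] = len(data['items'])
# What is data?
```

After line 1: data = {'items': [26, 42], 'count': 2}
After line 2 (append 26 + 42 = 68): data = {'items': [26, 42, 68], 'count': 2}
After line 3 (count = len(items) = 3): data = {'items': [26, 42, 68], 'count': 3}

{'items': [26, 42, 68], 'count': 3}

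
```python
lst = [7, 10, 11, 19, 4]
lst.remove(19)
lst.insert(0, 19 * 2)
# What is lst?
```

After line 1: lst = [7, 10, 11, 19, 4]
After line 2 (remove first 19): lst = [7, 10, 11, 4]
After line 3 (insert 38 at index 0): lst = [38, 7, 10, 11, 4]

[38, 7, 10, 11, 4]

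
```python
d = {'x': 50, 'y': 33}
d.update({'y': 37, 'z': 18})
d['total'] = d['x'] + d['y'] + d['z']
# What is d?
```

After line 1: d = {'x': 50, 'y': 33}
After line 2 (y overwritten, z added): d = {'x': 50, 'y': 37, 'z': 18}
After line 3 (total = 50 + 37 + 18 = 105): d = {'x': 50, 'y': 37, 'z': 18, 'total': 105}

{'x': 50, 'y': 37, 'z': 18, 'total': 105}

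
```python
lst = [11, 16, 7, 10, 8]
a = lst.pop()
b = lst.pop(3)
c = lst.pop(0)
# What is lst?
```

After line 1: lst = [11, 16, 7, 10, 8]
After line 2 (pop() -> a = 8): lst = [11, 16, 7, 10]
After line 3 (pop(3) -> b = 10): lst = [11, 16, 7]
After line 4 (pop(0) -> c = 11): lst = [16, 7]

[16, 7]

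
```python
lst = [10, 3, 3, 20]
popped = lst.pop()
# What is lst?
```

[10, 3, 3]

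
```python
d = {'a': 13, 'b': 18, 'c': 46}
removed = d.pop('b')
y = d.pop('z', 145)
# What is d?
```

After line 1: d = {'a': 13, 'b': 18, 'c': 46}
After line 2 (pop 'b' returns 18): d = {'a': 13, 'c': 46}, removed = 18
After line 3 (pop 'z' missing, returns default 145): d = {'a': 13, 'c': 46}, y = 145

{'a': 13, 'c': 46}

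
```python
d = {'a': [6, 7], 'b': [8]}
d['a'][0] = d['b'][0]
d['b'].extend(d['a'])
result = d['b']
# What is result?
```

After line 1: d = {'a': [6, 7], 'b': [8]}
After line 2 (a[0] = b[0] = 8): d = {'a': [8, 7], 'b': [8]}
After line 3 (b.extend(a) appends [8, 7]): d = {'a': [8, 7], 'b': [8, 8, 7]}
After line 4: result = d['b'] = [8, 8, 7]

[8, 8, 7]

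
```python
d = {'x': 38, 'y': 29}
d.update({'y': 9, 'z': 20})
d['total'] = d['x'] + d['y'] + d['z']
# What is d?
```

After line 1: d = {'x': 38, 'y': 29}
After line 2 (y overwritten, z added): d = {'x': 38, 'y': 9, 'z': 20}
After line 3 (total = 38 + 9 + 20 = 67): d = {'x': 38, 'y': 9, 'z': 20, 'total': 67}

{'x': 38, 'y': 9, 'z': 20, 'total': 67}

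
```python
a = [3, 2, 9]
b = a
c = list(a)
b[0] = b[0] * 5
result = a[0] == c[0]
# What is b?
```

After line 1: a = [3, 2, 9]
After line 2 (b = a, alias): a = [3, 2, 9], b = [3, 2, 9]
After line 3 (c = list(a) is a copy, new object): c = [3, 2, 9]
After line 4 (b[0] = 3 * 5 = 15; mutates shared a/b): a = b = [15, 2, 9], c = [3, 2, 9]
After line 5 (a[0] = 15, c[0] = 3; result = False)

[15, 2, 9]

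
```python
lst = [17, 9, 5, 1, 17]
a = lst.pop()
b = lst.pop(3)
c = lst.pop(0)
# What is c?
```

After line 1: lst = [17, 9, 5, 1, 17]
After line 2 (pop() -> a = 17): lst = [17, 9, 5, 1]
After line 3 (pop(3) -> b = 1): lst = [17, 9, 5]
After line 4 (pop(0) -> c = 17): lst = [9, 5]

17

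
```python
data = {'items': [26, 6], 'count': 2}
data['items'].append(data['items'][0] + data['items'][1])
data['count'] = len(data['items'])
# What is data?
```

After line 1: data = {'items': [26, 6], 'count': 2}
After line 2 (append 26 + 6 = 32): data = {'items': [26, 6, 32], 'count': 2}
After line 3 (count = len(items) = 3): data = {'items': [26, 6, 32], 'count': 3}

{'items': [26, 6, 32], 'count': 3}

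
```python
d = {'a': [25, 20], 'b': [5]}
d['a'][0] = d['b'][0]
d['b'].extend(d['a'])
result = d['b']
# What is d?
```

After line 1: d = {'a': [25, 20], 'b': [5]}
After line 2 (a[0] = b[0] = 5): d = {'a': [5, 20], 'b': [5]}
After line 3 (b.extend(a) appends [5, 20]): d = {'a': [5, 20], 'b': [5, 5, 20]}
After line 4: result = d['b'] = [5, 5, 20]

{'a': [5, 20], 'b': [5, 5, 20]}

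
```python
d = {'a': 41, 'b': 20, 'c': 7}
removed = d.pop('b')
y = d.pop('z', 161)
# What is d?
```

After line 1: d = {'a': 41, 'b': 20, 'c': 7}
After line 2 (pop 'b' returns 20): d = {'a': 41, 'c': 7}, removed = 20
After line 3 (pop 'z' missing, returns default 161): d = {'a': 41, 'c': 7}, y = 161

{'a': 41, 'c': 7}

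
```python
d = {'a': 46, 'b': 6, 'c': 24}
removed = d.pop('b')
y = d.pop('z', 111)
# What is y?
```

After line 1: d = {'a': 46, 'b': 6, 'c': 24}
After line 2 (pop 'b' returns 6): d = {'a': 46, 'c': 24}, removed = 6
After line 3 (pop 'z' missing, returns default 111): d = {'a': 46, 'c': 24}, y = 111

111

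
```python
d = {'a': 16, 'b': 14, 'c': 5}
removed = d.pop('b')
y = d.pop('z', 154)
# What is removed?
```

After line 1: d = {'a': 16, 'b': 14, 'c': 5}
After line 2 (pop 'b' returns 14): d = {'a': 16, 'c': 5}, removed = 14
After line 3 (pop 'z' missing, returns default 154): d = {'a': 16, 'c': 5}, y = 154

14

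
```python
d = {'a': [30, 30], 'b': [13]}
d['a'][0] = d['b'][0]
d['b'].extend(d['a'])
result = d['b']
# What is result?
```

After line 1: d = {'a': [30, 30], 'b': [13]}
After line 2 (a[0] = b[0] = 13): d = {'a': [13, 30], 'b': [13]}
After line 3 (b.extend(a) appends [13, 30]): d = {'a': [13, 30], 'b': [13, 13, 30]}
After line 4: result = d['b'] = [13, 13, 30]

[13, 13, 30]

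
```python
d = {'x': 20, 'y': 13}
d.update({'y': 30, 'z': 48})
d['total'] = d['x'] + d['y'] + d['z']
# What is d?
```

After line 1: d = {'x': 20, 'y': 13}
After line 2 (y overwritten, z added): d = {'x': 20, 'y': 30, 'z': 48}
After line 3 (total = 20 + 30 + 48 = 98): d = {'x': 20, 'y': 30, 'z': 48, 'total': 98}

{'x': 20, 'y': 30, 'z': 48, 'total': 98}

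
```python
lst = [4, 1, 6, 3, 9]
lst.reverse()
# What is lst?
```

[9, 3, 6, 1, 4]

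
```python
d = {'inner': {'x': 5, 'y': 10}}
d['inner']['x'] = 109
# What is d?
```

After line 1: d = {'inner': {'x': 5, 'y': 10}}
After line 2 (inner x overwritten): d = {'inner': {'x': 109, 'y': 10}}

{'inner': {'x': 109, 'y': 10}}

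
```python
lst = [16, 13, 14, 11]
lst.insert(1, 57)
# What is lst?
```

[16, 57, 13, 14, 11]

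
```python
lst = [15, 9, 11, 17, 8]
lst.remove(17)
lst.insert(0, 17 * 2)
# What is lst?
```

After line 1: lst = [15, 9, 11, 17, 8]
After line 2 (remove first 17): lst = [15, 9, 11, 8]
After line 3 (insert 34 at index 0): lst = [34, 15, 9, 11, 8]

[34, 15, 9, 11, 8]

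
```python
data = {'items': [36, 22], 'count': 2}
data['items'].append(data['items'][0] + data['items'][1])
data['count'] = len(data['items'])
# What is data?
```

After line 1: data = {'items': [36, 22], 'count': 2}
After line 2 (append 36 + 22 = 58): data = {'items': [36, 22, 58], 'count': 2}
After line 3 (count = len(items) = 3): data = {'items': [36, 22, 58], 'count': 3}

{'items': [36, 22, 58], 'count': 3}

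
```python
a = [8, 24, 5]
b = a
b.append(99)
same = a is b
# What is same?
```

After line 1: a = [8, 24, 5]
After line 2 (b = a is an alias, same object): a = [8, 24, 5], b = [8, 24, 5]
After line 3 (b.append mutates the shared list): a = [8, 24, 5, 99], b = [8, 24, 5, 99]
After line 4 (same = a is b; same object -> True): same = True

True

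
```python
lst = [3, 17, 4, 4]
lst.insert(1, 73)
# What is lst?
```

[3, 73, 17, 4, 4]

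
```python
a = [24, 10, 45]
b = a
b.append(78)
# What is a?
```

After line 1: a = [24, 10, 45]
After line 2 (b = a is an alias, same object): a = [24, 10, 45], b = [24, 10, 45]
After line 3 (b.append mutates the shared list): a = [24, 10, 45, 78], b = [24, 10, 45, 78]

[24, 10, 45, 78]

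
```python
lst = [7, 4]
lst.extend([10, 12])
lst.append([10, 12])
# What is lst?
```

After line 1: lst = [7, 4]
After line 2 (extend unpacks [10, 12]): lst = [7, 4, 10, 12]
After line 3 (append adds [10, 12] as single element): lst = [7, 4, 10, 12, [10, 12]]

[7, 4, 10, 12, [10, 12]]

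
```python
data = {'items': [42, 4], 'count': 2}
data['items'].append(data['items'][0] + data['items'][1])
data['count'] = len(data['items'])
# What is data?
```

After line 1: data = {'items': [42, 4], 'count': 2}
After line 2 (append 42 + 4 = 46): data = {'items': [42, 4, 46], 'count': 2}
After line 3 (count = len(items) = 3): data = {'items': [42, 4, 46], 'count': 3}

{'items': [42, 4, 46], 'count': 3}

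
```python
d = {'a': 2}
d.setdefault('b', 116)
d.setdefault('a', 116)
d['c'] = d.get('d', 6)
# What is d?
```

After line 1: d = {'a': 2}
After line 2 (setdefault adds 'b'=116): d = {'a': 2, 'b': 116}
After line 3 (setdefault 'a' no-op, already exists): d = {'a': 2, 'b': 116}
After line 4 (get('d', 6) returns default since 'd' not in d): d = {'a': 2, 'b': 116, 'c': 6}

{'a': 2, 'b': 116, 'c': 6}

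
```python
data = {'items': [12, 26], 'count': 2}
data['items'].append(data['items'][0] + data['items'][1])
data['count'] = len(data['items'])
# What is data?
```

After line 1: data = {'items': [12, 26], 'count': 2}
After line 2 (append 12 + 26 = 38): data = {'items': [12, 26, 38], 'count': 2}
After line 3 (count = len(items) = 3): data = {'items': [12, 26, 38], 'count': 3}

{'items': [12, 26, 38], 'count': 3}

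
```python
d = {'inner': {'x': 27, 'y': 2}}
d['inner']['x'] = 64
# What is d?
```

After line 1: d = {'inner': {'x': 27, 'y': 2}}
After line 2 (inner x overwritten): d = {'inner': {'x': 64, 'y': 2}}

{'inner': {'x': 64, 'y': 2}}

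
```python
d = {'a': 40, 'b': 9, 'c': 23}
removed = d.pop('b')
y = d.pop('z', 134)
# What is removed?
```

After line 1: d = {'a': 40, 'b': 9, 'c': 23}
After line 2 (pop 'b' returns 9): d = {'a': 40, 'c': 23}, removed = 9
After line 3 (pop 'z' missing, returns default 134): d = {'a': 40, 'c': 23}, y = 134

9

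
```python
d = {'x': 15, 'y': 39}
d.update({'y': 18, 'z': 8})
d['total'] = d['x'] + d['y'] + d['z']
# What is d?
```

After line 1: d = {'x': 15, 'y': 39}
After line 2 (y overwritten, z added): d = {'x': 15, 'y': 18, 'z': 8}
After line 3 (total = 15 + 18 + 8 = 41): d = {'x': 15, 'y': 18, 'z': 8, 'total': 41}

{'x': 15, 'y': 18, 'z': 8, 'total': 41}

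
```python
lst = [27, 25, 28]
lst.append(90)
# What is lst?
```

[27, 25, 28, 90]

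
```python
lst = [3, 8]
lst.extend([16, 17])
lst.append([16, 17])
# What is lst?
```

After line 1: lst = [3, 8]
After line 2 (extend unpacks [16, 17]): lst = [3, 8, 16, 17]
After line 3 (append adds [16, 17] as single element): lst = [3, 8, 16, 17, [16, 17]]

[3, 8, 16, 17, [16, 17]]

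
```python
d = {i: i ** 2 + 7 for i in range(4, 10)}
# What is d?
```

{4: 23, 5: 32, 6: 43, 7: 56, 8: 71, 9: 88}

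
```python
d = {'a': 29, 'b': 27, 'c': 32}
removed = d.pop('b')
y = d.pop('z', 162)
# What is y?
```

After line 1: d = {'a': 29, 'b': 27, 'c': 32}
After line 2 (pop 'b' returns 27): d = {'a': 29, 'c': 32}, removed = 27
After line 3 (pop 'z' missing, returns default 162): d = {'a': 29, 'c': 32}, y = 162

162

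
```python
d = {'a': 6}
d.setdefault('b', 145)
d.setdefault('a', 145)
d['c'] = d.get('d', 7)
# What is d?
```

After line 1: d = {'a': 6}
After line 2 (setdefault adds 'b'=145): d = {'a': 6, 'b': 145}
After line 3 (setdefault 'a' no-op, already exists): d = {'a': 6, 'b': 145}
After line 4 (get('d', 7) returns default since 'd' not in d): d = {'a': 6, 'b': 145, 'c': 7}

{'a': 6, 'b': 145, 'c': 7}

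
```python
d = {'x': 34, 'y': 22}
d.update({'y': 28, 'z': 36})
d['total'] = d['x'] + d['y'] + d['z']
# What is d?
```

After line 1: d = {'x': 34, 'y': 22}
After line 2 (y overwritten, z added): d = {'x': 34, 'y': 28, 'z': 36}
After line 3 (total = 34 + 28 + 36 = 98): d = {'x': 34, 'y': 28, 'z': 36, 'total': 98}

{'x': 34, 'y': 28, 'z': 36, 'total': 98}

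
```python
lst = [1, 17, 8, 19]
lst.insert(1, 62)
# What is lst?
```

[1, 62, 17, 8, 19]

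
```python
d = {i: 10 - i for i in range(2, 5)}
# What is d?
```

{2: 8, 3: 7, 4: 6}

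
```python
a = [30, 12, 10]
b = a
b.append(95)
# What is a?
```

After line 1: a = [30, 12, 10]
After line 2 (b = a is an alias, same object): a = [30, 12, 10], b = [30, 12, 10]
After line 3 (b.append mutates the shared list): a = [30, 12, 10, 95], b = [30, 12, 10, 95]

[30, 12, 10, 95]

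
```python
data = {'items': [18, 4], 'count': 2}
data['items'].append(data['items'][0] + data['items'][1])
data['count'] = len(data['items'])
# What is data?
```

After line 1: data = {'items': [18, 4], 'count': 2}
After line 2 (append 18 + 4 = 22): data = {'items': [18, 4, 22], 'count': 2}
After line 3 (count = len(items) = 3): data = {'items': [18, 4, 22], 'count': 3}

{'items': [18, 4, 22], 'count': 3}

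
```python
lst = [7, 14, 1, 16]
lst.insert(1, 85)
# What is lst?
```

[7, 85, 14, 1, 16]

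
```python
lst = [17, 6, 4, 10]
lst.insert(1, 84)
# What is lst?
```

[17, 84, 6, 4, 10]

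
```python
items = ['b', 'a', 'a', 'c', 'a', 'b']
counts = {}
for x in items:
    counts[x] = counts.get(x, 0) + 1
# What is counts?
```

Initial: counts = {}, items = ['b', 'a', 'a', 'c', 'a', 'b']
See 'b': counts = {'b': 1}
See 'a': counts = {'b': 1, 'a': 1}
See 'a': counts = {'b': 1, 'a': 2}
See 'c': counts = {'b': 1, 'a': 2, 'c': 1}
See 'a': counts = {'b': 1, 'a': 3, 'c': 1}
See 'b': counts = {'b': 2, 'a': 3, 'c': 1}

{'b': 2, 'a': 3, 'c': 1}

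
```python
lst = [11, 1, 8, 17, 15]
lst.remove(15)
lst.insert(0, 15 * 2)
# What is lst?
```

After line 1: lst = [11, 1, 8, 17, 15]
After line 2 (remove first 15): lst = [11, 1, 8, 17]
After line 3 (insert 30 at index 0): lst = [30, 11, 1, 8, 17]

[30, 11, 1, 8, 17]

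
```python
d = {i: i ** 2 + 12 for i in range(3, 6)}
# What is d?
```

{3: 21, 4: 28, 5: 37}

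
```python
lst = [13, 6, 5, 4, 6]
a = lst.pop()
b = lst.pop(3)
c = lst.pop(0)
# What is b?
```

After line 1: lst = [13, 6, 5, 4, 6]
After line 2 (pop() -> a = 6): lst = [13, 6, 5, 4]
After line 3 (pop(3) -> b = 4): lst = [13, 6, 5]
After line 4 (pop(0) -> c = 13): lst = [6, 5]

4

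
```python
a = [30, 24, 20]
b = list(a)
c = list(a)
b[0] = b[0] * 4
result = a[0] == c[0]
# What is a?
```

After line 1: a = [30, 24, 20]
After line 2 (b = list(a), copy): a = [30, 24, 20], b = [30, 24, 20]
After line 3 (c = list(a) is a copy, new object): c = [30, 24, 20]
After line 4 (b[0] = 30 * 4 = 120; only b mutates (copy)): a = [30, 24, 20], b = [120, 24, 20], c = [30, 24, 20]
After line 5 (a[0] = 30, c[0] = 30; result = True)

[30, 24, 20]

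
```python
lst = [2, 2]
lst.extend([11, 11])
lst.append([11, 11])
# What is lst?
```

After line 1: lst = [2, 2]
After line 2 (extend unpacks [11, 11]): lst = [2, 2, 11, 11]
After line 3 (append adds [11, 11] as single element): lst = [2, 2, 11, 11, [11, 11]]

[2, 2, 11, 11, [11, 11]]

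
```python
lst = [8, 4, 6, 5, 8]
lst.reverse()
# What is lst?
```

[8, 5, 6, 4, 8]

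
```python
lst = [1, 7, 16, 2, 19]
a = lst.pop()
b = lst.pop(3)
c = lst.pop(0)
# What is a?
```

After line 1: lst = [1, 7, 16, 2, 19]
After line 2 (pop() -> a = 19): lst = [1, 7, 16, 2]
After line 3 (pop(3) -> b = 2): lst = [1, 7, 16]
After line 4 (pop(0) -> c = 1): lst = [7, 16]

19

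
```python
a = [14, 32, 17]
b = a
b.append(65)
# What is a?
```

After line 1: a = [14, 32, 17]
After line 2 (b = a is an alias, same object): a = [14, 32, 17], b = [14, 32, 17]
After line 3 (b.append mutates the shared list): a = [14, 32, 17, 65], b = [14, 32, 17, 65]

[14, 32, 17, 65]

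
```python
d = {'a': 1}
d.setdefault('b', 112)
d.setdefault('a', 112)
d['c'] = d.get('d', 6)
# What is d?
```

After line 1: d = {'a': 1}
After line 2 (setdefault adds 'b'=112): d = {'a': 1, 'b': 112}
After line 3 (setdefault 'a' no-op, already exists): d = {'a': 1, 'b': 112}
After line 4 (get('d', 6) returns default since 'd' not in d): d = {'a': 1, 'b': 112, 'c': 6}

{'a': 1, 'b': 112, 'c': 6}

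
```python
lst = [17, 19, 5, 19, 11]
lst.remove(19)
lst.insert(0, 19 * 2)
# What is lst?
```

After line 1: lst = [17, 19, 5, 19, 11]
After line 2 (remove first 19): lst = [17, 5, 19, 11]
After line 3 (insert 38 at index 0): lst = [38, 17, 5, 19, 11]

[38, 17, 5, 19, 11]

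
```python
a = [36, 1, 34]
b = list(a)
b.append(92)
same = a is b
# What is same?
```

After line 1: a = [36, 1, 34]
After line 2 (b = list(a) is a shallow copy, new object): a = [36, 1, 34], b = [36, 1, 34]
After line 3 (append only mutates b): a = [36, 1, 34], b = [36, 1, 34, 92]
After line 4 (same = a is b; different objects -> False): same = False

False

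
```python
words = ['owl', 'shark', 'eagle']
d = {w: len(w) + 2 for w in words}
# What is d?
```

{'owl': 5, 'shark': 7, 'eagle': 7}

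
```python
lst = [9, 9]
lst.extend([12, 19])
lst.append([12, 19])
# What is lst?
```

After line 1: lst = [9, 9]
After line 2 (extend unpacks [12, 19]): lst = [9, 9, 12, 19]
After line 3 (append adds [12, 19] as single element): lst = [9, 9, 12, 19, [12, 19]]

[9, 9, 12, 19, [12, 19]]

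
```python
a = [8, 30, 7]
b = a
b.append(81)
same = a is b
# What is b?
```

After line 1: a = [8, 30, 7]
After line 2 (b = a is an alias, same object): a = [8, 30, 7], b = [8, 30, 7]
After line 3 (b.append mutates the shared list): a = [8, 30, 7, 81], b = [8, 30, 7, 81]
After line 4 (same = a is b; same object -> True): same = True

[8, 30, 7, 81]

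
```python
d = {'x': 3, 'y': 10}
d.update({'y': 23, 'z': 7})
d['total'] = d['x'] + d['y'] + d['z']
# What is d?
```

After line 1: d = {'x': 3, 'y': 10}
After line 2 (y overwritten, z added): d = {'x': 3, 'y': 23, 'z': 7}
After line 3 (total = 3 + 23 + 7 = 33): d = {'x': 3, 'y': 23, 'z': 7, 'total': 33}

{'x': 3, 'y': 23, 'z': 7, 'total': 33}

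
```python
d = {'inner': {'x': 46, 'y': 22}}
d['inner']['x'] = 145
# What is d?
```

After line 1: d = {'inner': {'x': 46, 'y': 22}}
After line 2 (inner x overwritten): d = {'inner': {'x': 145, 'y': 22}}

{'inner': {'x': 145, 'y': 22}}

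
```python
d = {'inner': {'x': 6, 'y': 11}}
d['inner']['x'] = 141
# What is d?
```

After line 1: d = {'inner': {'x': 6, 'y': 11}}
After line 2 (inner x overwritten): d = {'inner': {'x': 141, 'y': 11}}

{'inner': {'x': 141, 'y': 11}}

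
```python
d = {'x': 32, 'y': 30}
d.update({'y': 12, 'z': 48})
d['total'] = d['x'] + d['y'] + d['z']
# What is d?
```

After line 1: d = {'x': 32, 'y': 30}
After line 2 (y overwritten, z added): d = {'x': 32, 'y': 12, 'z': 48}
After line 3 (total = 32 + 12 + 48 = 92): d = {'x': 32, 'y': 12, 'z': 48, 'total': 92}

{'x': 32, 'y': 12, 'z': 48, 'total': 92}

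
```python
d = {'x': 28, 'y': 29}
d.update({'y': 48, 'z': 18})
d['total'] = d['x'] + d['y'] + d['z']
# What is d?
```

After line 1: d = {'x': 28, 'y': 29}
After line 2 (y overwritten, z added): d = {'x': 28, 'y': 48, 'z': 18}
After line 3 (total = 28 + 48 + 18 = 94): d = {'x': 28, 'y': 48, 'z': 18, 'total': 94}

{'x': 28, 'y': 48, 'z': 18, 'total': 94}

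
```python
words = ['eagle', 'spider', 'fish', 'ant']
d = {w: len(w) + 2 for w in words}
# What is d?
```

{'eagle': 7, 'spider': 8, 'fish': 6, 'ant': 5}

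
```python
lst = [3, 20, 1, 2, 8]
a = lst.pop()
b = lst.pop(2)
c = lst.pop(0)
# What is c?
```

After line 1: lst = [3, 20, 1, 2, 8]
After line 2 (pop() -> a = 8): lst = [3, 20, 1, 2]
After line 3 (pop(2) -> b = 1): lst = [3, 20, 2]
After line 4 (pop(0) -> c = 3): lst = [20, 2]

3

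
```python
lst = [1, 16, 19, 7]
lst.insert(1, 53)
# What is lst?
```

[1, 53, 16, 19, 7]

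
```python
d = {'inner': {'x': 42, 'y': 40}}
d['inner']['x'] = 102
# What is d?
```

After line 1: d = {'inner': {'x': 42, 'y': 40}}
After line 2 (inner x overwritten): d = {'inner': {'x': 102, 'y': 40}}

{'inner': {'x': 102, 'y': 40}}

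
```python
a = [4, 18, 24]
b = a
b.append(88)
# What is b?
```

After line 1: a = [4, 18, 24]
After line 2 (b = a is an alias, same object): a = [4, 18, 24], b = [4, 18, 24]
After line 3 (b.append mutates the shared list): a = [4, 18, 24, 88], b = [4, 18, 24, 88]

[4, 18, 24, 88]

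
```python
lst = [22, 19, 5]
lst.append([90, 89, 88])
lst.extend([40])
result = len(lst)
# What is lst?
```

After line 1: lst = [22, 19, 5]
After line 2 (append adds [90, 89, 88] as single element): lst = [22, 19, 5, [90, 89, 88]]
After line 3 (extend unpacks [40], adds 40): lst = [22, 19, 5, [90, 89, 88], 40]
After line 4: result = len(lst) = 5

[22, 19, 5, [90, 89, 88], 40]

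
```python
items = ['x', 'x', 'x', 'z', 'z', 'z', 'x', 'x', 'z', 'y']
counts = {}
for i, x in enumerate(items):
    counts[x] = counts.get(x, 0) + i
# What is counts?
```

Initial: counts = {}, items = ['x', 'x', 'x', 'z', 'z', 'z', 'x', 'x', 'z', 'y']
i=0, x='x': counts = {'x': 0}
i=1, x='x': counts = {'x': 1}
i=2, x='x': counts = {'x': 3}
i=3, x='z': counts = {'x': 3, 'z': 3}
i=4, x='z': counts = {'x': 3, 'z': 7}
i=5, x='z': counts = {'x': 3, 'z': 12}
i=6, x='x': counts = {'x': 9, 'z': 12}
i=7, x='x': counts = {'x': 16, 'z': 12}
i=8, x='z': counts = {'x': 16, 'z': 20}
i=9, x='y': counts = {'x': 16, 'z': 20, 'y': 9}

{'x': 16, 'z': 20, 'y': 9}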